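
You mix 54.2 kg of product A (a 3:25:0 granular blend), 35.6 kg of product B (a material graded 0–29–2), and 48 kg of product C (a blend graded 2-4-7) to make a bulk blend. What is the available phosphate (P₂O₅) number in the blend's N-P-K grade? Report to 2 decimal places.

Total mass = 54.2 + 35.6 + 48 = 137.8 kg.
P₂O₅ mass = 25%×54.2 + 29%×35.6 + 4%×48 = 25.794 kg.
% P₂O₅ = 25.794 / 137.8 = 18.7184%.

18.72% P₂O₅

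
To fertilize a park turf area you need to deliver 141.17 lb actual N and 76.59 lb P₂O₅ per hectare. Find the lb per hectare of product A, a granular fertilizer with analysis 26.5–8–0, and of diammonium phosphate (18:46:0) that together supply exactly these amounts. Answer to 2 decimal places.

Let a = lb of product A, b = lb of diammonium phosphate (per hectare).
N: 0.265·a + 0.18·b = 141.17
P₂O₅: 0.08·a + 0.46·b = 76.59
From row1: a = (141.17 − 0.18·b) / 0.265.
Into row2: 0.08·(141.17 − 0.18·b)/0.265 + 0.46·b = 76.59 → b = 83.7465, a = 475.833.

475.83 lb product A, 83.75 lb diammonium phosphate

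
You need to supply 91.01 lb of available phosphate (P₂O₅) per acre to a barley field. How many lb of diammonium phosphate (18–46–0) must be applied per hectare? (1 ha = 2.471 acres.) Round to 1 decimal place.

488.9 lb of product per hectare

Product per acre = 91.01 / 46% = 197.848 lb.
Convert to per hectare: 197.848 × 2.471 = 488.882 lb.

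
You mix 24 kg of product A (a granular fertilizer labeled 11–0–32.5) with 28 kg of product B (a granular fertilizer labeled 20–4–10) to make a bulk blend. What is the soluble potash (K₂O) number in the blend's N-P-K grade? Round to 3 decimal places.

20.385% K₂O

Total mass = 24 + 28 = 52 kg.
K₂O mass = 32.5%×24 + 10%×28 = 10.6 kg.
% K₂O = 10.6 / 52 = 20.3846%.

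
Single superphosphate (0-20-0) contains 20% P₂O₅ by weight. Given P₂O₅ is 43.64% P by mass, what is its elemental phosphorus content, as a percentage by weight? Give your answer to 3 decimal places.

8.728% P

%P = 20 × 0.4364 = 8.728%.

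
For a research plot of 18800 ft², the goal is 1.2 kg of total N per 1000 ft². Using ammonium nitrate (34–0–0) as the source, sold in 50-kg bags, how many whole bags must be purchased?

Product per 1000 ft² = 1.2 / 34% = 3.52941 kg.
Total product = 3.52941 × 18800 / 1000 = 66.3529 kg.
Bags = ⌈66.3529 / 50⌉ = 2.

2 bags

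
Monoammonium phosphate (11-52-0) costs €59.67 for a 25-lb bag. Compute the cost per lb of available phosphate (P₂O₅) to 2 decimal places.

P₂O₅ in bag = 25 × 52% = 13 lb.
Cost per lb P₂O₅ = €59.67 / 13 = €4.5900.

€4.59 per lb P₂O₅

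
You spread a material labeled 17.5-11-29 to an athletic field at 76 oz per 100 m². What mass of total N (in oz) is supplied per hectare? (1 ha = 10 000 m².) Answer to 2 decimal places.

1330.00 oz N per hectare

nitrogen per 100 m² = 76 × 17.5% = 13.3 oz.
Convert to per hectare: 13.3 × 100 = 1330 oz.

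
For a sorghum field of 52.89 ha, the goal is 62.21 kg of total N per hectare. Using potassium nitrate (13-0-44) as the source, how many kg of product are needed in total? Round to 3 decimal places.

25309.899 kg

Product per hectare = 62.21 / 13% = 478.538 kg.
Total product = 478.538 × 52.89 = 25309.8992 kg.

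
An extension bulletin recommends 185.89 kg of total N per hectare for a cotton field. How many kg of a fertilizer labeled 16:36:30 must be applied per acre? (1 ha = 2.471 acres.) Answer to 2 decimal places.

Product per hectare = 185.89 / 16% = 1161.81 kg.
Convert to per acre: 1161.81 × 0.404694 = 470.179 kg.

470.18 kg of product per acre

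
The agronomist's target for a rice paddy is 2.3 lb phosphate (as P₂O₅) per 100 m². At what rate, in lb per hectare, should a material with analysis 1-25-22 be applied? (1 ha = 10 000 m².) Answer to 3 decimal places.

920.000 lb of product per hectare

Product per 100 m² = 2.3 / 25% = 9.2 lb.
Convert to per hectare: 9.2 × 100 = 920 lb.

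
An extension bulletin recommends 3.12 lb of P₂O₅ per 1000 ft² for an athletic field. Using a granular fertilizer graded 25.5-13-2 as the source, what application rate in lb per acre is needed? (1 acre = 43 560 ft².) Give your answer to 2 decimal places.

Product per 1000 ft² = 3.12 / 13% = 24 lb.
Convert to per acre: 24 × 43.56 = 1045.44 lb.

1045.44 lb of product per acre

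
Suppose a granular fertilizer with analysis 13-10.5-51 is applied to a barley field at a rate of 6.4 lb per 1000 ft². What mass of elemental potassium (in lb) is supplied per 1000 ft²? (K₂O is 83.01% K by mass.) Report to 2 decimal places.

K₂O per 1000 ft² = 6.4 × 51% = 3.264 lb.
Elemental K = 3.264 × 0.8301 = 2.70945 lb per 1000 ft².

2.71 lb K per thousand sq ft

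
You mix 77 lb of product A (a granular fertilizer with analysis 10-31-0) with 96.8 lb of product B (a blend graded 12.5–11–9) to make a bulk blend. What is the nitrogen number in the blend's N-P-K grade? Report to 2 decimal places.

Total mass = 77 + 96.8 = 173.8 lb.
N mass = 10%×77 + 12.5%×96.8 = 19.8 lb.
% N = 19.8 / 173.8 = 11.3924%.

11.39% N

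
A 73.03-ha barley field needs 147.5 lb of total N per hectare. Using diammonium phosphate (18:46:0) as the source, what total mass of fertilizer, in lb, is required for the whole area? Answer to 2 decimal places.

59844.03 lb

Product per hectare = 147.5 / 18% = 819.444 lb.
Total product = 819.444 × 73.03 = 59844.028 lb.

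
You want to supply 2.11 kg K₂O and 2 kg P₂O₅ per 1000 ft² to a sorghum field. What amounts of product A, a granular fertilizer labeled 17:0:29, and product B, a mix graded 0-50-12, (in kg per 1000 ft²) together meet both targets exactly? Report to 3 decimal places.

5.621 kg product A, 4.000 kg product B

Let a = kg of product A, b = kg of product B (per 1000 ft²).
K₂O: 0.29·a + 0.12·b = 2.11
P₂O₅: 0·a + 0.5·b = 2
Solving simultaneously: a = 5.62069, b = 4.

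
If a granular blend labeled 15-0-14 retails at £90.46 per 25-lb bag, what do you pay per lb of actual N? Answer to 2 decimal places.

N in bag = 25 × 15% = 3.75 lb.
Cost per lb N = £90.46 / 3.75 = £24.1227.

£24.12 per lb N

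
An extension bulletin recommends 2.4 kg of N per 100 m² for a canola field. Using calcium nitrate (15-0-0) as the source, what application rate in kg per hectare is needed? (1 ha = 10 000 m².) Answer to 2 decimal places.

1600.00 kg of product per hectare

Product per 100 m² = 2.4 / 15% = 16 kg.
Convert to per hectare: 16 × 100 = 1600 kg.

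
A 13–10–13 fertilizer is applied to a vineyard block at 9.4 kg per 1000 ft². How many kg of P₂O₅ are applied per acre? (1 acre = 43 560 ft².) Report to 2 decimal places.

P₂O₅ per 1000 ft² = 9.4 × 10% = 0.94 kg.
Convert to per acre: 0.94 × 43.56 = 40.9464 kg.

40.95 kg P₂O₅ per acre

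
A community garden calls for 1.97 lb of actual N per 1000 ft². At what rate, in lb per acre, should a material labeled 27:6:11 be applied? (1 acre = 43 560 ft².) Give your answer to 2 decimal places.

317.83 lb of product per acre

Product per 1000 ft² = 1.97 / 27% = 7.2963 lb.
Convert to per acre: 7.2963 × 43.56 = 317.827 lb.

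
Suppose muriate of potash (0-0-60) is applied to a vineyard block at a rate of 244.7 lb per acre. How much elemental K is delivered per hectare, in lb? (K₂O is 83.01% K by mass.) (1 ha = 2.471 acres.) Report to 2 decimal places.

K₂O per acre = 244.7 × 60% = 146.82 lb.
Elemental K = 146.82 × 0.8301 = 121.875 lb per acre.
Convert to per hectare: 121.875 × 2.471 = 301.154 lb.

301.15 lb K per hectare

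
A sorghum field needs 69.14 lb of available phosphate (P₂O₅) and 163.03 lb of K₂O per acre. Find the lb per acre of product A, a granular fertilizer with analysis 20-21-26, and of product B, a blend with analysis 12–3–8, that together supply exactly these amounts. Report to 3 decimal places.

71.144 lb product A, 1806.656 lb product B

Per-acre balance (a = product A, b = product B):
P₂O₅: 0.21·a + 0.03·b = 69.14
K₂O: 0.26·a + 0.08·b = 163.03
Solving simultaneously: a = 71.1444, b = 1806.6556.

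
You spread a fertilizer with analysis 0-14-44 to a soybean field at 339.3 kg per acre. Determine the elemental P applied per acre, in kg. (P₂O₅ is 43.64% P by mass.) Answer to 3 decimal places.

20.730 kg P per acre

P₂O₅ per acre = 339.3 × 14% = 47.502 kg.
Elemental P = 47.502 × 0.4364 = 20.7299 kg per acre.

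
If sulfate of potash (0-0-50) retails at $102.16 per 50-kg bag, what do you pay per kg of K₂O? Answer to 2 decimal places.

$4.09 per kg K₂O

K₂O in bag = 50 × 50% = 25 kg.
Cost per kg K₂O = $102.16 / 25 = $4.0864.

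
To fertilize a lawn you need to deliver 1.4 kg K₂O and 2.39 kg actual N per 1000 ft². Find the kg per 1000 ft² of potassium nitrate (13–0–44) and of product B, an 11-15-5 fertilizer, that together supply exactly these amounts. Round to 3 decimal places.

0.823 kg potassium nitrate, 20.754 kg product B

Let a = kg of potassium nitrate, b = kg of product B (per 1000 ft²).
K₂O: 0.44·a + 0.05·b = 1.4
N: 0.13·a + 0.11·b = 2.39
Eliminate a: (row1) − 0.44/0.13·(row2) → -0.322308·b = -6.68923, so b = 20.7542.
Back-substitute: a = (1.4 − 0.05·20.7542) / 0.44 = 0.823389.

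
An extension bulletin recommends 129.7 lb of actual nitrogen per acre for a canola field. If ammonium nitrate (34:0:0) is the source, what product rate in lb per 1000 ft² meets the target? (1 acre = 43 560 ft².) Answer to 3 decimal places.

Product per acre = 129.7 / 34% = 381.471 lb.
Convert to per 1000 ft²: 381.471 × 0.0229568 = 8.75736 lb.

8.757 lb of product per thousand sq ft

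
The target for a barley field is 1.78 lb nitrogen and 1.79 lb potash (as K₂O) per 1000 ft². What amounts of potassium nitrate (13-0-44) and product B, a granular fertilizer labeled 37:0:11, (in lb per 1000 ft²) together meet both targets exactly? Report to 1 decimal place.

3.1 lb potassium nitrate, 3.7 lb product B

Per-1000 ft² balance (a = potassium nitrate, b = product B):
N: 0.13·a + 0.37·b = 1.78
K₂O: 0.44·a + 0.11·b = 1.79
Solving simultaneously: a = 3.14141, b = 3.70707.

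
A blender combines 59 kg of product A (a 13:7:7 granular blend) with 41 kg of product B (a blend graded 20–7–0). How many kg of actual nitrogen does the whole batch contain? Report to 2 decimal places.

15.87 kg N

N mass = 13%×59 + 20%×41 = 15.87 kg.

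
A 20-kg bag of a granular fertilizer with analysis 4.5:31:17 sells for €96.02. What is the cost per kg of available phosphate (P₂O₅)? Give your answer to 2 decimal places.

€15.49 per kg P₂O₅

P₂O₅ in bag = 20 × 31% = 6.2 kg.
Cost per kg P₂O₅ = €96.02 / 6.2 = €15.4871.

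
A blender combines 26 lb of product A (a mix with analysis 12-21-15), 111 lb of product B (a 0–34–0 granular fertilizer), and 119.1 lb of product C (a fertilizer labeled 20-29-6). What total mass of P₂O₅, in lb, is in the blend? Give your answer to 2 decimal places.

P₂O₅ mass = 21%×26 + 34%×111 + 29%×119.1 = 77.739 lb.

77.74 lb P₂O₅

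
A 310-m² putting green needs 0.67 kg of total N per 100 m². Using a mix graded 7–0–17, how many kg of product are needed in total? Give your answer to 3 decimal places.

Product per 100 m² = 0.67 / 7% = 9.57143 kg.
Total product = 9.57143 × 310 / 100 = 29.6714 kg.

29.671 kg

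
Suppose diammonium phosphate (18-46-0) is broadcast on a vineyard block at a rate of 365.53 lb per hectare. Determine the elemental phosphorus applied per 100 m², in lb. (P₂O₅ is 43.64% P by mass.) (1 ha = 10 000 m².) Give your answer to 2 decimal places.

P₂O₅ per hectare = 365.53 × 46% = 168.144 lb.
Elemental P = 168.144 × 0.4364 = 73.378 lb per hectare.
Convert to per 100 m²: 73.378 × 0.01 = 0.73378 lb.

0.73 lb P per hundred sq m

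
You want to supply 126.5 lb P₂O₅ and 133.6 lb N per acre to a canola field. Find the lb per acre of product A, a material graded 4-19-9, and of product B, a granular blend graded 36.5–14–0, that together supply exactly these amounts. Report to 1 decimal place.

Per-acre balance (a = product A, b = product B):
P₂O₅: 0.19·a + 0.14·b = 126.5
N: 0.04·a + 0.365·b = 133.6
From row1: a = (126.5 − 0.14·b) / 0.19.
Into row2: 0.04·(126.5 − 0.14·b)/0.19 + 0.365·b = 133.6 → b = 318.808, a = 430.878.

430.9 lb product A, 318.8 lb product B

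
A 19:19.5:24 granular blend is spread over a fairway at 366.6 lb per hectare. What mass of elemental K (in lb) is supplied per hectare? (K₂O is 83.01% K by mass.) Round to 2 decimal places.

73.04 lb K per hectare

K₂O per hectare = 366.6 × 24% = 87.984 lb.
Elemental K = 87.984 × 0.8301 = 73.0355 lb per hectare.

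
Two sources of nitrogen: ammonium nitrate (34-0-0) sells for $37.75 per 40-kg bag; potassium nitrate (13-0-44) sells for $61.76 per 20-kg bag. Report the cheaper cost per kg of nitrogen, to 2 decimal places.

ammonium nitrate: N per bag = 40 × 34% = 13.6 kg; cost = 37.75 / 13.6 = $2.7757/kg N.
potassium nitrate: N per bag = 20 × 13% = 2.6 kg; cost = 61.76 / 2.6 = $23.7538/kg N.
ammonium nitrate is cheaper.

$2.78 per kg N (ammonium nitrate)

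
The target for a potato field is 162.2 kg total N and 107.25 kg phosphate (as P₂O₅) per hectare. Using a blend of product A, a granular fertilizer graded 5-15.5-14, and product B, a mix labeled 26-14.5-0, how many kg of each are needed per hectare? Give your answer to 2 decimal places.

Let a = kg of product A, b = kg of product B (per hectare).
N: 0.05·a + 0.26·b = 162.2
P₂O₅: 0.155·a + 0.145·b = 107.25
From row1: a = (162.2 − 0.26·b) / 0.05.
Into row2: 0.155·(162.2 − 0.26·b)/0.05 + 0.145·b = 107.25 → b = 598.442, a = 132.103.

132.10 kg product A, 598.44 kg product B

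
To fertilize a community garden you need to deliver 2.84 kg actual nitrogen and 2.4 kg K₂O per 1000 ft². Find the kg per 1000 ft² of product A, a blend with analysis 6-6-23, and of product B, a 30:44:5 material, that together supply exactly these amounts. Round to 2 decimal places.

Per-1000 ft² balance (a = product A, b = product B):
N: 0.06·a + 0.3·b = 2.84
K₂O: 0.23·a + 0.05·b = 2.4
Eliminate a: (row1) − 0.06/0.23·(row2) → 0.286957·b = 2.21391, so b = 7.71515.
Back-substitute: a = (2.84 − 0.3·7.71515) / 0.06 = 8.75758.

8.76 kg product A, 7.72 kg product B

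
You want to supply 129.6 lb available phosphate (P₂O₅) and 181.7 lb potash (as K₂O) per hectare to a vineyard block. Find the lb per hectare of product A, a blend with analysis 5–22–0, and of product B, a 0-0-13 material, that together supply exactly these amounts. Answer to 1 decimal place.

589.1 lb product A, 1397.7 lb product B

Let a = lb of product A, b = lb of product B (per hectare).
P₂O₅: 0.22·a + 0·b = 129.6
K₂O: 0·a + 0.13·b = 181.7
Solving simultaneously: a = 589.091, b = 1397.69.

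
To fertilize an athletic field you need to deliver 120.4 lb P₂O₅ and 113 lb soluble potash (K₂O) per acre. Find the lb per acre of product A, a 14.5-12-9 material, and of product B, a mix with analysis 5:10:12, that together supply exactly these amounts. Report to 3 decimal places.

Let a = lb of product A, b = lb of product B (per acre).
P₂O₅: 0.12·a + 0.1·b = 120.4
K₂O: 0.09·a + 0.12·b = 113
Eliminate a: (row1) − 0.12/0.09·(row2) → -0.06·b = -30.2667, so b = 504.4444.
Back-substitute: a = (120.4 − 0.1·504.4444) / 0.12 = 582.96296.

582.963 lb product A, 504.444 lb product B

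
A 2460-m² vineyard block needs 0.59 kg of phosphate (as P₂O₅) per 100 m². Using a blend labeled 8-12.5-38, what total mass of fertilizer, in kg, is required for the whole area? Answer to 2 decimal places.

Product per 100 m² = 0.59 / 12.5% = 4.72 kg.
Total product = 4.72 × 2460 / 100 = 116.112 kg.

116.11 kg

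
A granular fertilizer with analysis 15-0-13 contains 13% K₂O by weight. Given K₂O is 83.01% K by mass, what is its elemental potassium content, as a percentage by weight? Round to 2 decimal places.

10.79% K

%K = 13 × 0.8301 = 10.7913%.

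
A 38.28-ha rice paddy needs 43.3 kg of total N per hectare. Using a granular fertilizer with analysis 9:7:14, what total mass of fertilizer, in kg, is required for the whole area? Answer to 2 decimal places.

18416.93 kg

Product per hectare = 43.3 / 9% = 481.111 kg.
Total product = 481.111 × 38.28 = 18416.933 kg.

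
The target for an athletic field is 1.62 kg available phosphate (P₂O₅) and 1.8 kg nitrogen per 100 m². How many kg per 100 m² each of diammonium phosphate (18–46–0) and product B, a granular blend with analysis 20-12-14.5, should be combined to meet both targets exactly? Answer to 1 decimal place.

1.5 kg diammonium phosphate, 7.6 kg product B

Per-100 m² balance (a = diammonium phosphate, b = product B):
P₂O₅: 0.46·a + 0.12·b = 1.62
N: 0.18·a + 0.2·b = 1.8
From row1: a = (1.62 − 0.12·b) / 0.46.
Into row2: 0.18·(1.62 − 0.12·b)/0.46 + 0.2·b = 1.8 → b = 7.61932, a = 1.53409.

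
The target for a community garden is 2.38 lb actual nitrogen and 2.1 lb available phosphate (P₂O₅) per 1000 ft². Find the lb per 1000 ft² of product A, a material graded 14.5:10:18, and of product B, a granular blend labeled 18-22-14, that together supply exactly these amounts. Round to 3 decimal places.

10.475 lb product A, 4.784 lb product B

Per-1000 ft² balance (a = product A, b = product B):
N: 0.145·a + 0.18·b = 2.38
P₂O₅: 0.1·a + 0.22·b = 2.1
Eliminate a: (row1) − 0.145/0.1·(row2) → -0.139·b = -0.665, so b = 4.78417.
Back-substitute: a = (2.38 − 0.18·4.78417) / 0.145 = 10.4748.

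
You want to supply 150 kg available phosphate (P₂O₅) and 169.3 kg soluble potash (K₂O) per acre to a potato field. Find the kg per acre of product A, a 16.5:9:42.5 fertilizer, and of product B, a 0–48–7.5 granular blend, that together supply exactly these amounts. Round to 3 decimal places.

354.951 kg product A, 245.947 kg product B

With a, b = kg per acre of product A and product B:
P₂O₅: 0.09·a + 0.48·b = 150
K₂O: 0.425·a + 0.075·b = 169.3
From row1: a = (150 − 0.48·b) / 0.09.
Into row2: 0.425·(150 − 0.48·b)/0.09 + 0.075·b = 169.3 → b = 245.9468, a = 354.9506.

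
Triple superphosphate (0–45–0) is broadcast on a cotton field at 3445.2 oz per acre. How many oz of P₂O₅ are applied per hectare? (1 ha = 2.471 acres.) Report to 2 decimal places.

P₂O₅ per acre = 3445.2 × 45% = 1550.34 oz.
Convert to per hectare: 1550.34 × 2.471 = 3830.8901 oz.

3830.89 oz P₂O₅ per hectare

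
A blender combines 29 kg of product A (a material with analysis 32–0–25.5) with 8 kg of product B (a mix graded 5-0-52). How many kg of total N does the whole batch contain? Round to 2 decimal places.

N mass = 32%×29 + 5%×8 = 9.68 kg.

9.68 kg N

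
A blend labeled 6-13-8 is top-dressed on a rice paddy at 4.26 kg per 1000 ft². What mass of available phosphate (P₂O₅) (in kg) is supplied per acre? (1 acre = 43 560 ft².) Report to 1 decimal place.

P₂O₅ per 1000 ft² = 4.26 × 13% = 0.5538 kg.
Convert to per acre: 0.5538 × 43.56 = 24.1235 kg.

24.1 kg P₂O₅ per acre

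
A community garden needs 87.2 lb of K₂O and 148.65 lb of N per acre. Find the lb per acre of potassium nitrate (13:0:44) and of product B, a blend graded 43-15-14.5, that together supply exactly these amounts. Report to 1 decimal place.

93.6 lb potassium nitrate, 317.4 lb product B

Let a = lb of potassium nitrate, b = lb of product B (per acre).
K₂O: 0.44·a + 0.145·b = 87.2
N: 0.13·a + 0.43·b = 148.65
From row1: a = (87.2 − 0.145·b) / 0.44.
Into row2: 0.13·(87.2 − 0.145·b)/0.44 + 0.43·b = 148.65 → b = 317.405, a = 93.5823.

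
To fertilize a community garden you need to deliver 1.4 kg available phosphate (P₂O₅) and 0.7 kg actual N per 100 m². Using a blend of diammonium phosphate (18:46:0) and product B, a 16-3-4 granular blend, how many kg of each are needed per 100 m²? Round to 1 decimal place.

3.0 kg diammonium phosphate, 1.0 kg product B

Let a = kg of diammonium phosphate, b = kg of product B (per 100 m²).
P₂O₅: 0.46·a + 0.03·b = 1.4
N: 0.18·a + 0.16·b = 0.7
Solving simultaneously: a = 2.97654, b = 1.02639.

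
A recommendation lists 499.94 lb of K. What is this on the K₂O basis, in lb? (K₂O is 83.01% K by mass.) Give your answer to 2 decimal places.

K₂O = 499.94 / 0.8301 = 602.2648 lb.

602.26 lb K₂O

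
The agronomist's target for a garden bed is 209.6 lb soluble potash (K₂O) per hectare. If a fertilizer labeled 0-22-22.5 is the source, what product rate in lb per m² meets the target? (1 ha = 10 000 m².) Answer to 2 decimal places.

0.09 lb of product per sq m

Product per hectare = 209.6 / 22.5% = 931.556 lb.
Convert to per m²: 931.556 × 0.0001 = 0.0931556 lb.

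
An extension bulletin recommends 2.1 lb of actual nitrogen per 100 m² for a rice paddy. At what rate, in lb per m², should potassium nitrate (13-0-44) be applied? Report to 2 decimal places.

Product per 100 m² = 2.1 / 13% = 16.1538 lb.
Convert to per m²: 16.1538 × 0.01 = 0.161538 lb.

0.16 lb of product per sq m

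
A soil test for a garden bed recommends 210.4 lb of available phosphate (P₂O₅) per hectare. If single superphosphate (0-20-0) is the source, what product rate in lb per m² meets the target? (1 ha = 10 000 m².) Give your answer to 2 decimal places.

Product per hectare = 210.4 / 20% = 1052 lb.
Convert to per m²: 1052 × 0.0001 = 0.1052 lb.

0.11 lb of product per sq m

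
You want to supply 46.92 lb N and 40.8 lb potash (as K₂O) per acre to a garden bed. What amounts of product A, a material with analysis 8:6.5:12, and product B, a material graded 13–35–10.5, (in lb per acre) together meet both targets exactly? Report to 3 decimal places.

Per-acre balance (a = product A, b = product B):
N: 0.08·a + 0.13·b = 46.92
K₂O: 0.12·a + 0.105·b = 40.8
Eliminate b: (row1) − 0.13/0.105·(row2) → -0.0685714·a = -3.59429, so a = 52.4167.
Then b = (40.8 − 0.12·52.4167) / 0.105 = 328.6667.

52.417 lb product A, 328.667 lb product B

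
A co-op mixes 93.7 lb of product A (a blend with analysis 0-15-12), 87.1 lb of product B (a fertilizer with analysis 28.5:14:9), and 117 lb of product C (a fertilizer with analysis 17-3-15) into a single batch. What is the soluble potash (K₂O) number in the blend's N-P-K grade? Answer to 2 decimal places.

12.30% K₂O

Total mass = 93.7 + 87.1 + 117 = 297.8 lb.
K₂O mass = 12%×93.7 + 9%×87.1 + 15%×117 = 36.633 lb.
% K₂O = 36.633 / 297.8 = 12.3012%.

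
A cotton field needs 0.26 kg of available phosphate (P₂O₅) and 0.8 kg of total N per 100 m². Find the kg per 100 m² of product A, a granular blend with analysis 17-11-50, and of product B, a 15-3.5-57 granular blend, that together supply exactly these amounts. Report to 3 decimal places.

1.043 kg product A, 4.152 kg product B

Per-100 m² balance (a = product A, b = product B):
P₂O₅: 0.11·a + 0.035·b = 0.26
N: 0.17·a + 0.15·b = 0.8
Solving simultaneously: a = 1.04265, b = 4.15166.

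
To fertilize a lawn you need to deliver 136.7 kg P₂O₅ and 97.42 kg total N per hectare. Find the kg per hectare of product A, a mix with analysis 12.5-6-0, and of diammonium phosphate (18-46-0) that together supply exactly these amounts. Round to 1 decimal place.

With a, b = kg per hectare of product A and diammonium phosphate:
P₂O₅: 0.06·a + 0.46·b = 136.7
N: 0.125·a + 0.18·b = 97.42
From row1: a = (136.7 − 0.46·b) / 0.06.
Into row2: 0.125·(136.7 − 0.46·b)/0.06 + 0.18·b = 97.42 → b = 240.734, a = 432.702.

432.7 kg product A, 240.7 kg diammonium phosphate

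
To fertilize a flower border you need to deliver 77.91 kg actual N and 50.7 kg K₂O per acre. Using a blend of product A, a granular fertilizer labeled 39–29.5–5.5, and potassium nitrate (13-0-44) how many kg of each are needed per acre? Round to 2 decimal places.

With a, b = kg per acre of product A and potassium nitrate:
N: 0.39·a + 0.13·b = 77.91
K₂O: 0.055·a + 0.44·b = 50.7
From row1: a = (77.91 − 0.13·b) / 0.39.
Into row2: 0.055·(77.91 − 0.13·b)/0.39 + 0.44·b = 50.7 → b = 94.1803, a = 168.376.

168.38 kg product A, 94.18 kg potassium nitrate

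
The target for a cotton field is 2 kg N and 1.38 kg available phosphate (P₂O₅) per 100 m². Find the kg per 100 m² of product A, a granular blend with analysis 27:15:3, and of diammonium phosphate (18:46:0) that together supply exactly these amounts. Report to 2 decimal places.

With a, b = kg per 100 m² of product A and diammonium phosphate:
N: 0.27·a + 0.18·b = 2
P₂O₅: 0.15·a + 0.46·b = 1.38
Eliminate b: (row1) − 0.18/0.46·(row2) → 0.211304·a = 1.46, so a = 6.90947.
Then b = (1.38 − 0.15·6.90947) / 0.46 = 0.746914.

6.91 kg product A, 0.75 kg diammonium phosphate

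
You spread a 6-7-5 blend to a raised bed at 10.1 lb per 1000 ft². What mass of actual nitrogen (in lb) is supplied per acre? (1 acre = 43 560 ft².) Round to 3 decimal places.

nitrogen per 1000 ft² = 10.1 × 6% = 0.606 lb.
Convert to per acre: 0.606 × 43.56 = 26.3974 lb.

26.397 lb N per acre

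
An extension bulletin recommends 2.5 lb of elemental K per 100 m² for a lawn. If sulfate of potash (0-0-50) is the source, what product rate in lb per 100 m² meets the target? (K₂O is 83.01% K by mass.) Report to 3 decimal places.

6.023 lb of product per hundred sq m

As K₂O: 2.5 / 0.8301 = 3.01169 lb per 100 m².
Product per 100 m² = 3.01169 / 50% = 6.02337 lb.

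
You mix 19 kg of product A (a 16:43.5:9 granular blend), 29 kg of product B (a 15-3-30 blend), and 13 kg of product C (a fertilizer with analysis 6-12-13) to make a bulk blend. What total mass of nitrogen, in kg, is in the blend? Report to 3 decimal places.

8.170 kg N

N mass = 16%×19 + 15%×29 + 6%×13 = 8.17 kg.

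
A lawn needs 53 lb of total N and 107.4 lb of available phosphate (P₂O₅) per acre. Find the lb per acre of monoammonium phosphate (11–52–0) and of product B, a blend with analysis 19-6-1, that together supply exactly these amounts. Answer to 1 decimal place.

186.8 lb monoammonium phosphate, 170.8 lb product B

Let a = lb of monoammonium phosphate, b = lb of product B (per acre).
N: 0.11·a + 0.19·b = 53
P₂O₅: 0.52·a + 0.06·b = 107.4
Eliminate a: (row1) − 0.11/0.52·(row2) → 0.177308·b = 30.2808, so b = 170.781.
Back-substitute: a = (53 − 0.19·170.781) / 0.11 = 186.833.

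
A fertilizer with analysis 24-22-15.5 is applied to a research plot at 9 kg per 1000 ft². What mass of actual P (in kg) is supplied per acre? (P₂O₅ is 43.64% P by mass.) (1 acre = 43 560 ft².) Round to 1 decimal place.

P₂O₅ per 1000 ft² = 9 × 22% = 1.98 kg.
Elemental P = 1.98 × 0.4364 = 0.864072 kg per 1000 ft².
Convert to per acre: 0.864072 × 43.56 = 37.639 kg.

37.6 kg P per acre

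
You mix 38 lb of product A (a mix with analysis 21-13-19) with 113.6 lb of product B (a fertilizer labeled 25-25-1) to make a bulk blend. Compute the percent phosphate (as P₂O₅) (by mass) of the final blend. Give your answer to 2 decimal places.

Total mass = 38 + 113.6 = 151.6 lb.
P₂O₅ mass = 13%×38 + 25%×113.6 = 33.34 lb.
% P₂O₅ = 33.34 / 151.6 = 21.9921%.

21.99% P₂O₅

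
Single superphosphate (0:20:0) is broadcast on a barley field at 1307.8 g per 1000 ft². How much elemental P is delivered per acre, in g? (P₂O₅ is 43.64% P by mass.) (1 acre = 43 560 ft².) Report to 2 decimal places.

4972.15 g P per acre

P₂O₅ per 1000 ft² = 1307.8 × 20% = 261.56 g.
Elemental P = 261.56 × 0.4364 = 114.145 g per 1000 ft².
Convert to per acre: 114.145 × 43.56 = 4972.147 g.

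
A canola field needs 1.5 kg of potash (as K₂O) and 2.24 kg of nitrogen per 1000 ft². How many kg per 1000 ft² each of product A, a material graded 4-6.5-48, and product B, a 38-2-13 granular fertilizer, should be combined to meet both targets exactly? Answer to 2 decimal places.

Per-1000 ft² balance (a = product A, b = product B):
K₂O: 0.48·a + 0.13·b = 1.5
N: 0.04·a + 0.38·b = 2.24
From row1: a = (1.5 − 0.13·b) / 0.48.
Into row2: 0.04·(1.5 − 0.13·b)/0.48 + 0.38·b = 2.24 → b = 5.72912, a = 1.57336.

1.57 kg product A, 5.73 kg product B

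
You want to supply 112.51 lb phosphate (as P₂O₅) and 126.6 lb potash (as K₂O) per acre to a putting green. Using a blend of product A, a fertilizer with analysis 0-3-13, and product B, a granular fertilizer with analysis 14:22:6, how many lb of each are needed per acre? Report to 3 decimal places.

Let a = lb of product A, b = lb of product B (per acre).
P₂O₅: 0.03·a + 0.22·b = 112.51
K₂O: 0.13·a + 0.06·b = 126.6
Eliminate b: (row1) − 0.22/0.06·(row2) → -0.446667·a = -351.69, so a = 787.3657.
Then b = (126.6 − 0.13·787.3657) / 0.06 = 404.04104.

787.366 lb product A, 404.041 lb product B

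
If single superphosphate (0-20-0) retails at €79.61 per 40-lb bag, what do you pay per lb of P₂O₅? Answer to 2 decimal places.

€9.95 per lb P₂O₅

P₂O₅ in bag = 40 × 20% = 8 lb.
Cost per lb P₂O₅ = €79.61 / 8 = €9.9512.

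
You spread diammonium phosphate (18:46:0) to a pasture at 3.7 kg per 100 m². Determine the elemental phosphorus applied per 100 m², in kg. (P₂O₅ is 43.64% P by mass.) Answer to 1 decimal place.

0.7 kg P per hundred sq m

P₂O₅ per 100 m² = 3.7 × 46% = 1.702 kg.
Elemental P = 1.702 × 0.4364 = 0.742753 kg per 100 m².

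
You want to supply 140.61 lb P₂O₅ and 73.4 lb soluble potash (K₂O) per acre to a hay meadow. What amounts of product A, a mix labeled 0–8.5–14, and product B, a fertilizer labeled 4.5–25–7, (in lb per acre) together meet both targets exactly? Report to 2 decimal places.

292.85 lb product A, 462.87 lb product B

With a, b = lb per acre of product A and product B:
P₂O₅: 0.085·a + 0.25·b = 140.61
K₂O: 0.14·a + 0.07·b = 73.4
Eliminate b: (row1) − 0.25/0.07·(row2) → -0.415·a = -121.533, so a = 292.8503.
Then b = (73.4 − 0.14·292.8503) / 0.07 = 462.871.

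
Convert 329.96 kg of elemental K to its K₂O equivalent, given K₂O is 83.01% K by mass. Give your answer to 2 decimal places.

397.49 kg K₂O

K₂O = 329.96 / 0.8301 = 397.494 kg.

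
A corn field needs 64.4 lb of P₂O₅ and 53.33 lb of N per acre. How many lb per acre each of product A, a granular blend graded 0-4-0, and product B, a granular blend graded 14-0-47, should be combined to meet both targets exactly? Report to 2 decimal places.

1610.00 lb product A, 380.93 lb product B

Let a = lb of product A, b = lb of product B (per acre).
P₂O₅: 0.04·a + 0·b = 64.4
N: 0·a + 0.14·b = 53.33
Solving simultaneously: a = 1610, b = 380.929.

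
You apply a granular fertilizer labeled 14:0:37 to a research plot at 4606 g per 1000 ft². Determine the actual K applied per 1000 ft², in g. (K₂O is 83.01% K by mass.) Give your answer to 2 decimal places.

1414.67 g K per thousand sq ft

K₂O per 1000 ft² = 4606 × 37% = 1704.22 g.
Elemental K = 1704.22 × 0.8301 = 1414.673 g per 1000 ft².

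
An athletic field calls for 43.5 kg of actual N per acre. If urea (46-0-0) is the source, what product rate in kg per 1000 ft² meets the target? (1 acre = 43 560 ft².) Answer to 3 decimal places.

Product per acre = 43.5 / 46% = 94.5652 kg.
Convert to per 1000 ft²: 94.5652 × 0.0229568 = 2.17092 kg.

2.171 kg of product per thousand sq ft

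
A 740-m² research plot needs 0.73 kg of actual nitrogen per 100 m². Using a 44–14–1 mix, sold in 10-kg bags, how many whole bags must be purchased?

Product per 100 m² = 0.73 / 44% = 1.65909 kg.
Total product = 1.65909 × 740 / 100 = 12.2773 kg.
Bags = ⌈12.2773 / 10⌉ = 2.

2 bags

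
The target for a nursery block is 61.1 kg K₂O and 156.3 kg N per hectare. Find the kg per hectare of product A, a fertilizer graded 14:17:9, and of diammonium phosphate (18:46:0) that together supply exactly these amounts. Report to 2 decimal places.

Let a = kg of product A, b = kg of diammonium phosphate (per hectare).
K₂O: 0.09·a + 0·b = 61.1
N: 0.14·a + 0.18·b = 156.3
Eliminate b: (row1) − 0/0.18·(row2) → 0.09·a = 61.1, so a = 678.889.
Then b = (156.3 − 0.14·678.889) / 0.18 = 340.309.

678.89 kg product A, 340.31 kg diammonium phosphate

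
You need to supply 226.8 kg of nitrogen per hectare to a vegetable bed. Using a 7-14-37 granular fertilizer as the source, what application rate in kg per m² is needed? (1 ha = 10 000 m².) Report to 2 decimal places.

0.32 kg of product per sq m

Product per hectare = 226.8 / 7% = 3240 kg.
Convert to per m²: 3240 × 0.0001 = 0.324 kg.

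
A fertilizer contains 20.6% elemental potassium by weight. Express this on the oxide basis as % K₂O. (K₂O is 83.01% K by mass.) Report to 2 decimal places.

24.82% K₂O

%K₂O = 20.6 / 0.8301 = 24.8163%.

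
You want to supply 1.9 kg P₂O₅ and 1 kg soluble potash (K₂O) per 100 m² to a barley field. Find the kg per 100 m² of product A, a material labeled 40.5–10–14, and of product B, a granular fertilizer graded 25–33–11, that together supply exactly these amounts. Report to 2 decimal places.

With a, b = kg per 100 m² of product A and product B:
P₂O₅: 0.1·a + 0.33·b = 1.9
K₂O: 0.14·a + 0.11·b = 1
From row1: a = (1.9 − 0.33·b) / 0.1.
Into row2: 0.14·(1.9 − 0.33·b)/0.1 + 0.11·b = 1 → b = 4.71591, a = 3.4375.

3.44 kg product A, 4.72 kg product B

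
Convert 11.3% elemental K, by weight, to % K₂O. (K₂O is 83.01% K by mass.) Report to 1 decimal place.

%K₂O = 11.3 / 0.8301 = 13.6128%.

13.6% K₂O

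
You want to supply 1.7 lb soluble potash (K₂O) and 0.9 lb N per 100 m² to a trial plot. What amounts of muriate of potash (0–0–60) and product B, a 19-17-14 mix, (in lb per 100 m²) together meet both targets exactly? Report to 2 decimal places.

1.73 lb muriate of potash, 4.74 lb product B

Per-100 m² balance (a = muriate of potash, b = product B):
K₂O: 0.6·a + 0.14·b = 1.7
N: 0·a + 0.19·b = 0.9
Solving simultaneously: a = 1.72807, b = 4.73684.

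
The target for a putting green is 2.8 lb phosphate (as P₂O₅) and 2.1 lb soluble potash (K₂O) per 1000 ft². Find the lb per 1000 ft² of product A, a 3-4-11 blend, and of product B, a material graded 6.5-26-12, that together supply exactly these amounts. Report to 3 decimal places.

Let a = lb of product A, b = lb of product B (per 1000 ft²).
P₂O₅: 0.04·a + 0.26·b = 2.8
K₂O: 0.11·a + 0.12·b = 2.1
Solving simultaneously: a = 8.82353, b = 9.41176.

8.824 lb product A, 9.412 lb product B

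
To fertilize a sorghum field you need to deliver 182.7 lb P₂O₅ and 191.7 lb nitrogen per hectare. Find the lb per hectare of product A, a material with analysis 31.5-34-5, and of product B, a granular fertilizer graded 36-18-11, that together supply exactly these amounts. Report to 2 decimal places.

With a, b = lb per hectare of product A and product B:
P₂O₅: 0.34·a + 0.18·b = 182.7
N: 0.315·a + 0.36·b = 191.7
Eliminate a: (row1) − 0.34/0.315·(row2) → -0.208571·b = -24.2143, so b = 116.096.
Back-substitute: a = (182.7 − 0.18·116.096) / 0.34 = 475.8904.

475.89 lb product A, 116.10 lb product B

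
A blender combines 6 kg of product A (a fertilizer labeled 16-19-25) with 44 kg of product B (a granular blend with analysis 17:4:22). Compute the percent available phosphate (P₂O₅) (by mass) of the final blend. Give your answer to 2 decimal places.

5.80% P₂O₅

Total mass = 6 + 44 = 50 kg.
P₂O₅ mass = 19%×6 + 4%×44 = 2.9 kg.
% P₂O₅ = 2.9 / 50 = 5.8%.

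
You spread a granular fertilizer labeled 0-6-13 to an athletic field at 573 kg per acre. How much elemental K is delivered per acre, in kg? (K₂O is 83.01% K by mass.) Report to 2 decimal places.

K₂O per acre = 573 × 13% = 74.49 kg.
Elemental K = 74.49 × 0.8301 = 61.8341 kg per acre.

61.83 kg K per acre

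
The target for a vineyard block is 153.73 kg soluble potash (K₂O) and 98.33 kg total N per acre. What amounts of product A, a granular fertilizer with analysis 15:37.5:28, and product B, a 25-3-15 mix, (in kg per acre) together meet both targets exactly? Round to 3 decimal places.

498.589 kg product A, 94.166 kg product B

Let a = kg of product A, b = kg of product B (per acre).
K₂O: 0.28·a + 0.15·b = 153.73
N: 0.15·a + 0.25·b = 98.33
Eliminate b: (row1) − 0.15/0.25·(row2) → 0.19·a = 94.732, so a = 498.58947.
Then b = (98.33 − 0.15·498.58947) / 0.25 = 94.1663.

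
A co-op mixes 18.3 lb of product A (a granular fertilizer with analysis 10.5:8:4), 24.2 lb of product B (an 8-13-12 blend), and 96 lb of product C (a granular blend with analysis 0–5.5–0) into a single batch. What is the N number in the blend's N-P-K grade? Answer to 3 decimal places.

Total mass = 18.3 + 24.2 + 96 = 138.5 lb.
N mass = 10.5%×18.3 + 8%×24.2 + 0%×96 = 3.8575 lb.
% N = 3.8575 / 138.5 = 2.7852%.

2.785% N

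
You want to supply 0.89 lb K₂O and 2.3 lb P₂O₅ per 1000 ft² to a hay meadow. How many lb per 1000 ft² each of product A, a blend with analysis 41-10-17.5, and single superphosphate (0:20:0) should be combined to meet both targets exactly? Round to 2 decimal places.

With a, b = lb per 1000 ft² of product A and single superphosphate:
K₂O: 0.175·a + 0·b = 0.89
P₂O₅: 0.1·a + 0.2·b = 2.3
Eliminate a: (row1) − 0.175/0.1·(row2) → -0.35·b = -3.135, so b = 8.95714.
Back-substitute: a = (0.89 − 0·8.95714) / 0.175 = 5.08571.

5.09 lb product A, 8.96 lb single superphosphate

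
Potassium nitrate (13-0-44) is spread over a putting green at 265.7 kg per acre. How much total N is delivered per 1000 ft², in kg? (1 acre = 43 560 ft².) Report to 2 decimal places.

nitrogen per acre = 265.7 × 13% = 34.541 kg.
Convert to per 1000 ft²: 34.541 × 0.0229568 = 0.792952 kg.

0.79 kg N per thousand sq ft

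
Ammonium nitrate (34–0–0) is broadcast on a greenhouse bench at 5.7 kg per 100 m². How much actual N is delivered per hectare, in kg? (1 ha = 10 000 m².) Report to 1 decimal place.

193.8 kg N per hectare

nitrogen per 100 m² = 5.7 × 34% = 1.938 kg.
Convert to per hectare: 1.938 × 100 = 193.8 kg.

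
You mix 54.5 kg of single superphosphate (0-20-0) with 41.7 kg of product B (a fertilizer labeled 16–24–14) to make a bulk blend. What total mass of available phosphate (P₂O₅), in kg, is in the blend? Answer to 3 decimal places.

P₂O₅ mass = 20%×54.5 + 24%×41.7 = 20.908 kg.

20.908 kg P₂O₅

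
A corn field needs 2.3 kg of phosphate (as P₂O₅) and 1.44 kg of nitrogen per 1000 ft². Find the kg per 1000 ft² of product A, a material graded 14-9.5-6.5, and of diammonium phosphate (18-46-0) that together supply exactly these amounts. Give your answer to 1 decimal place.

5.3 kg product A, 3.9 kg diammonium phosphate

Let a = kg of product A, b = kg of diammonium phosphate (per 1000 ft²).
P₂O₅: 0.095·a + 0.46·b = 2.3
N: 0.14·a + 0.18·b = 1.44
From row1: a = (2.3 − 0.46·b) / 0.095.
Into row2: 0.14·(2.3 − 0.46·b)/0.095 + 0.18·b = 1.44 → b = 3.91543, a = 5.25159.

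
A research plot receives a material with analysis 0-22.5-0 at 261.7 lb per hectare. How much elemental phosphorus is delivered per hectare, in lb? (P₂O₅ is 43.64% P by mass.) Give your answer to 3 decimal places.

P₂O₅ per hectare = 261.7 × 22.5% = 58.8825 lb.
Elemental P = 58.8825 × 0.4364 = 25.6963 lb per hectare.

25.696 lb P per hectare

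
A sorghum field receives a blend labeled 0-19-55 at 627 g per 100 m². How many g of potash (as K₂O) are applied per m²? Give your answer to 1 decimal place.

3.4 g K₂O per sq m

K₂O per 100 m² = 627 × 55% = 344.85 g.
Convert to per m²: 344.85 × 0.01 = 3.4485 g.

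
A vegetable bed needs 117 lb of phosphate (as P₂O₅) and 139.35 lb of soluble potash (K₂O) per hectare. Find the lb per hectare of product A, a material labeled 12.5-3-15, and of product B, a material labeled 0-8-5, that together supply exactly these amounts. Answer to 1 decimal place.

Let a = lb of product A, b = lb of product B (per hectare).
P₂O₅: 0.03·a + 0.08·b = 117
K₂O: 0.15·a + 0.05·b = 139.35
From row1: a = (117 − 0.08·b) / 0.03.
Into row2: 0.15·(117 − 0.08·b)/0.03 + 0.05·b = 139.35 → b = 1273.29, a = 504.571.

504.6 lb product A, 1273.3 lb product B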